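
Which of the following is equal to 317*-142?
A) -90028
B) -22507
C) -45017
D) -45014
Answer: D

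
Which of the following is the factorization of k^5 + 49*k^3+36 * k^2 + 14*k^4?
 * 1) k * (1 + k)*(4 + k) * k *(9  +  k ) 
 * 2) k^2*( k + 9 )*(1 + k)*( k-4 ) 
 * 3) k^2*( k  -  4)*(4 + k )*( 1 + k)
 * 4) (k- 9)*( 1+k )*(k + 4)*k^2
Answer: 1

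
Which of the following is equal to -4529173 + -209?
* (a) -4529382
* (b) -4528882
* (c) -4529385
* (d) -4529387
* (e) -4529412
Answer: a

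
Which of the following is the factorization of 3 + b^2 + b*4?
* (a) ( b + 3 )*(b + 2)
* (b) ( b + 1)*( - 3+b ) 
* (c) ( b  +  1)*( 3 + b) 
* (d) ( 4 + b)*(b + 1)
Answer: c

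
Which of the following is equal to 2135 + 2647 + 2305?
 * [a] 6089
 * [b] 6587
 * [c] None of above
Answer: c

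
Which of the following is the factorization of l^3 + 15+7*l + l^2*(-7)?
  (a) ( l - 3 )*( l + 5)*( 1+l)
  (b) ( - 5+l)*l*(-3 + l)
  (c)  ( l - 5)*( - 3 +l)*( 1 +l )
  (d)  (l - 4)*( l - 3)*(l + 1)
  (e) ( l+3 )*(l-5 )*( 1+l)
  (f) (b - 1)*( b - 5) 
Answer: c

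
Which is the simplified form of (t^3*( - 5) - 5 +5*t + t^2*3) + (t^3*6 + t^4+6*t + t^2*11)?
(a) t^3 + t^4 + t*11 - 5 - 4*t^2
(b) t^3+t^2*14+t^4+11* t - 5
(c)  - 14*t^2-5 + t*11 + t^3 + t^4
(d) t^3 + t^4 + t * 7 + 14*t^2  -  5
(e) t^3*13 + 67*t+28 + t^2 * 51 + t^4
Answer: b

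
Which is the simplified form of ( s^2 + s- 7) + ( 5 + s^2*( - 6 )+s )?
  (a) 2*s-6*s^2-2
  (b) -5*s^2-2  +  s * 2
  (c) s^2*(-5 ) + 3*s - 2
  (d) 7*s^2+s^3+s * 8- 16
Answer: b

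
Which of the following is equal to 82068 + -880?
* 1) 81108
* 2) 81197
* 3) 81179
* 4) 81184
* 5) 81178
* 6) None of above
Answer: 6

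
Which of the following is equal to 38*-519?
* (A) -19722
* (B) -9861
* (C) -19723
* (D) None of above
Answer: A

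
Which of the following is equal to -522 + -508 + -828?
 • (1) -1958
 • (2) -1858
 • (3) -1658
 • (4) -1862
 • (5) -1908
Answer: 2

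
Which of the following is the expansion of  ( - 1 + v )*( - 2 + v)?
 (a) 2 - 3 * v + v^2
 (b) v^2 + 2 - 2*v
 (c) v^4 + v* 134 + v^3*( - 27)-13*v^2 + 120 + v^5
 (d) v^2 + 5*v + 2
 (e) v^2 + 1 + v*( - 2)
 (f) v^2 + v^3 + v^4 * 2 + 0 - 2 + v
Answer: a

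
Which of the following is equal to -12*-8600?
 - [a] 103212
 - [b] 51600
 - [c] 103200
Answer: c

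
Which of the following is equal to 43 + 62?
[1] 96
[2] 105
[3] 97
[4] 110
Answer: 2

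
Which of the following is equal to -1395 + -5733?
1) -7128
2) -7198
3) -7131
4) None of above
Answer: 1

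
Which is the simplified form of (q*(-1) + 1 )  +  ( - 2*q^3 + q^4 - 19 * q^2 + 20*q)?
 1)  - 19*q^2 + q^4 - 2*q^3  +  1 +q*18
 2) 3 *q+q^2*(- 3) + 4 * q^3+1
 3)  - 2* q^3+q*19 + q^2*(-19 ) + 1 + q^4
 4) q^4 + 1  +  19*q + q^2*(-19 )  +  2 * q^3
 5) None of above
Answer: 3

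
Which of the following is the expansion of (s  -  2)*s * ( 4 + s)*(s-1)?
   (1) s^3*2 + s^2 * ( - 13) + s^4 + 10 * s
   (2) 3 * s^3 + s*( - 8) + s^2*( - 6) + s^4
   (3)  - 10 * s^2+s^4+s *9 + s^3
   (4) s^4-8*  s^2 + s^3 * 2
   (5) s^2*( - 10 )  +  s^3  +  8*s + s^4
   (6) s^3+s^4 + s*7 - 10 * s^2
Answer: 5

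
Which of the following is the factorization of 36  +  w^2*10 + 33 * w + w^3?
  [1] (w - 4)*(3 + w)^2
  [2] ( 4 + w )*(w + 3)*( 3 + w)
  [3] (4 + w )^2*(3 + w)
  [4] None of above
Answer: 2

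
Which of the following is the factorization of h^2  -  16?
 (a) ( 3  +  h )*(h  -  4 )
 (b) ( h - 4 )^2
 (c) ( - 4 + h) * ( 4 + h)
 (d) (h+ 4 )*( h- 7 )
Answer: c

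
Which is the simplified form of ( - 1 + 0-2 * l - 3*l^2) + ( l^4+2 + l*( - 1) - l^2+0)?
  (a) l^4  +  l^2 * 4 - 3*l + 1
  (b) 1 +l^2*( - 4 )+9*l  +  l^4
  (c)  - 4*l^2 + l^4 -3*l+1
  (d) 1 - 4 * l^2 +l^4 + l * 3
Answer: c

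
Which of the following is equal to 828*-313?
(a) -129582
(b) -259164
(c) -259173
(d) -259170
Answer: b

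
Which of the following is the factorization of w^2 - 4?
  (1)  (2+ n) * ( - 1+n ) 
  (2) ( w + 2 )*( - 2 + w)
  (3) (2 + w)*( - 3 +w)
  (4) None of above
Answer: 2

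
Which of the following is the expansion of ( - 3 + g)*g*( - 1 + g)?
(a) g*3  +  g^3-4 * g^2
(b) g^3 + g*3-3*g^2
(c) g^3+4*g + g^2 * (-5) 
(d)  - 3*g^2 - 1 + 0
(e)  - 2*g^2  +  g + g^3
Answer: a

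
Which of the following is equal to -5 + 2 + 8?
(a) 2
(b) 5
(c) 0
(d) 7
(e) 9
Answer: b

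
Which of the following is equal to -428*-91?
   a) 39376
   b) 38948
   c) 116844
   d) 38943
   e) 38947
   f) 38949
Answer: b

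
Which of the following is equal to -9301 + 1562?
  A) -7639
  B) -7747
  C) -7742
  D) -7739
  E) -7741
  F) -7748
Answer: D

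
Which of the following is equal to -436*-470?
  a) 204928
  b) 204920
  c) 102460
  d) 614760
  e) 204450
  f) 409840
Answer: b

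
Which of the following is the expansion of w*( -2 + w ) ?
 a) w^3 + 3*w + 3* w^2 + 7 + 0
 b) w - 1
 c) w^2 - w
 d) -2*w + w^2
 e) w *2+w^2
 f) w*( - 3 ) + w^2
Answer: d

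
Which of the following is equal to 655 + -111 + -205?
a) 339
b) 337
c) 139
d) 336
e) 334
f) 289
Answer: a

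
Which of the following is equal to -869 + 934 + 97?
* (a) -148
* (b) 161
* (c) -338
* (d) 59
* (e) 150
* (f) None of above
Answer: f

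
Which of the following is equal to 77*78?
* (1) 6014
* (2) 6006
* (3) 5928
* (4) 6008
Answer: 2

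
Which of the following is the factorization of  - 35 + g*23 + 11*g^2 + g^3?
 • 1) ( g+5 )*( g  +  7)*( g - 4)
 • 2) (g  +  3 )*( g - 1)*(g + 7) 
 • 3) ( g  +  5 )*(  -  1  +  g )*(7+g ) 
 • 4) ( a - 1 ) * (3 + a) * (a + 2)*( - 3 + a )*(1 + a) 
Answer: 3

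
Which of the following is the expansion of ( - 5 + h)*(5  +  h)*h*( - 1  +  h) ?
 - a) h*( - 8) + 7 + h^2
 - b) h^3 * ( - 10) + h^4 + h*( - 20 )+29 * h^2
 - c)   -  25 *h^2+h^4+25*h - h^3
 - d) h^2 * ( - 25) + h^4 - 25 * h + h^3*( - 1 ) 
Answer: c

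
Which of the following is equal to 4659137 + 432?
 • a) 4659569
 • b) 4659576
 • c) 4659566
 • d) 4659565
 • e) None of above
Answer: a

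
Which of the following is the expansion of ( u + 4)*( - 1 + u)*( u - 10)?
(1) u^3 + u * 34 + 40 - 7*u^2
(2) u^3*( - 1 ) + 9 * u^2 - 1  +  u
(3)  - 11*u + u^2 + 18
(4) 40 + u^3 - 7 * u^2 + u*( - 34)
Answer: 4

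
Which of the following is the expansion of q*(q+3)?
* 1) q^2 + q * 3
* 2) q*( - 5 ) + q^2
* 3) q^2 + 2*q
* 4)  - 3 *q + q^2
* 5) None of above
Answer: 1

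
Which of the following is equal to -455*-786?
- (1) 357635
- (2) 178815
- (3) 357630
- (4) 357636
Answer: 3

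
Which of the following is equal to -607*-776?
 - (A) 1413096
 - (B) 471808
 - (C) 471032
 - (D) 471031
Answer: C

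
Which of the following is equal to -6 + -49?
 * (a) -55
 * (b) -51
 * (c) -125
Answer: a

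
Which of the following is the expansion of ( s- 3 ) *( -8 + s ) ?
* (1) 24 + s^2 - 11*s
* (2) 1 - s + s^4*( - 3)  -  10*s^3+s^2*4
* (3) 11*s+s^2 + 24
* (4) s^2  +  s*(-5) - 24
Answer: 1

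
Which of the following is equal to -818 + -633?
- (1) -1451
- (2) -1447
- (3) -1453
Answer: 1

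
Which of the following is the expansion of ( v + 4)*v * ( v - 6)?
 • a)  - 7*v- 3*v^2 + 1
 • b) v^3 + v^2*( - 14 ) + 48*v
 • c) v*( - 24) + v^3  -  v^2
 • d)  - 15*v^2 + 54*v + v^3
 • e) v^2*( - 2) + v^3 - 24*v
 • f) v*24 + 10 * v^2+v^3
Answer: e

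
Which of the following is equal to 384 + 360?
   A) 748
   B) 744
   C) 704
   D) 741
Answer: B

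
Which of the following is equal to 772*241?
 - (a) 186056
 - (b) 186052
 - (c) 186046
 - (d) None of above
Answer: b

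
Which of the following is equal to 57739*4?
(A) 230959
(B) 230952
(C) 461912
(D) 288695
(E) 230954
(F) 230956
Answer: F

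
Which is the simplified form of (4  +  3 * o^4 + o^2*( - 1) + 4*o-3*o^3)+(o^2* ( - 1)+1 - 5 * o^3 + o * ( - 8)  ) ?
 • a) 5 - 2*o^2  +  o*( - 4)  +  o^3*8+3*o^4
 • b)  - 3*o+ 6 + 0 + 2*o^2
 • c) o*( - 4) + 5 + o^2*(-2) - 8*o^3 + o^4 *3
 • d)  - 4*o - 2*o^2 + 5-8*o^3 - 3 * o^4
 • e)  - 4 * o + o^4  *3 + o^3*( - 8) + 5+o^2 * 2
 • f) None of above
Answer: c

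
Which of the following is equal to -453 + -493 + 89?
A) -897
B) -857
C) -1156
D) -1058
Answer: B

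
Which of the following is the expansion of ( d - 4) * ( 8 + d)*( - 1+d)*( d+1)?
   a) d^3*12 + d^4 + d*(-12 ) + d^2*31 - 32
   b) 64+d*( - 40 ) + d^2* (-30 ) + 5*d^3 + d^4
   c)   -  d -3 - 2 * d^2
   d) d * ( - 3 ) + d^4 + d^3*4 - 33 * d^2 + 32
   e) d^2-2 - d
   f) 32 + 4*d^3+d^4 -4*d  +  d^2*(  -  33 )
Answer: f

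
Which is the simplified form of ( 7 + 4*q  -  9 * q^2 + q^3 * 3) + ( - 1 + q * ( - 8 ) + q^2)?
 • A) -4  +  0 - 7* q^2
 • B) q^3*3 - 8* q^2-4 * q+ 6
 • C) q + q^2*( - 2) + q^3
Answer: B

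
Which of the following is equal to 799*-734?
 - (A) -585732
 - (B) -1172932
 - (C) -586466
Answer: C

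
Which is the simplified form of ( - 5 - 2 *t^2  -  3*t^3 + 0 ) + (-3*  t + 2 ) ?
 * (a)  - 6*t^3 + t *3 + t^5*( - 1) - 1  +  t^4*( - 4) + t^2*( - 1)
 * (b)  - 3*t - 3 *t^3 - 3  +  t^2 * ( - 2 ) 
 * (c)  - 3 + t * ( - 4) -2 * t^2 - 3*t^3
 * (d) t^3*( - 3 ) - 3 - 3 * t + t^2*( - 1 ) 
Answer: b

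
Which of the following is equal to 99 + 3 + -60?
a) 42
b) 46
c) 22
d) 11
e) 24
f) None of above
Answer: a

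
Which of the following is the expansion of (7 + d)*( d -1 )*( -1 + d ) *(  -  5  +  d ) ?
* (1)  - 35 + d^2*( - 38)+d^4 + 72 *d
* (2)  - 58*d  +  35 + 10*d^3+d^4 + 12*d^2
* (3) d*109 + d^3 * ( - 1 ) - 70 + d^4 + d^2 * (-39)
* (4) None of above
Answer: 1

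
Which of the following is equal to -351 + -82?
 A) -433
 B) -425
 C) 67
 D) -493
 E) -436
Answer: A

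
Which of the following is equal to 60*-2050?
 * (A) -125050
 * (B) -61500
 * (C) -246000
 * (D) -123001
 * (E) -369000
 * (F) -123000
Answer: F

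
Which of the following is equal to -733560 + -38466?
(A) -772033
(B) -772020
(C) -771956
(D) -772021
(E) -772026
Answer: E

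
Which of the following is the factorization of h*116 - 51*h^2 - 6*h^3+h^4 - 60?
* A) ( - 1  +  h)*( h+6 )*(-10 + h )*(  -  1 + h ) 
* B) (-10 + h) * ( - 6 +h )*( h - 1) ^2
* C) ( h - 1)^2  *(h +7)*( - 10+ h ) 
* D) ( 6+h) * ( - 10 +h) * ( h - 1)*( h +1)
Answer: A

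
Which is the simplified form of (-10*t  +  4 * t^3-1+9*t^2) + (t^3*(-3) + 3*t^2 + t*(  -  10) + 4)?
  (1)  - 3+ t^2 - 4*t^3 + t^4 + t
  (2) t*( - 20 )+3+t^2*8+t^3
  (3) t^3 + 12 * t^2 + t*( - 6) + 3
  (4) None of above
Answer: 4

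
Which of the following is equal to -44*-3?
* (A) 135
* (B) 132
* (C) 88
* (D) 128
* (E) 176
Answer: B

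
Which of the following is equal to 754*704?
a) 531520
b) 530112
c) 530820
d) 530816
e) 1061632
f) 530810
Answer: d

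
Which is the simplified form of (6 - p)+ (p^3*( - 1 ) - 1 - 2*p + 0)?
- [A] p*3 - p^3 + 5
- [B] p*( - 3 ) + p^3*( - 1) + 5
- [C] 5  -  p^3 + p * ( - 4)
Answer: B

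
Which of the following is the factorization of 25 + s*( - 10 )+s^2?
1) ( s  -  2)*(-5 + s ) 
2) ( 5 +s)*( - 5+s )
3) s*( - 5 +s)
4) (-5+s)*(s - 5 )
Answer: 4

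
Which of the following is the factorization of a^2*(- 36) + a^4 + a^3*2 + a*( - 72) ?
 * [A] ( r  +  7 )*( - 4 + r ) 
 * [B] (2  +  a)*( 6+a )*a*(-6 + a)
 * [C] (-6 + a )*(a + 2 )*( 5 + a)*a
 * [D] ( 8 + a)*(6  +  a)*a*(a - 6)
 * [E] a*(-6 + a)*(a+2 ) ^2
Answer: B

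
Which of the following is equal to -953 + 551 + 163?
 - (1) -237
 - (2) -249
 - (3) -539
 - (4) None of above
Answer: 4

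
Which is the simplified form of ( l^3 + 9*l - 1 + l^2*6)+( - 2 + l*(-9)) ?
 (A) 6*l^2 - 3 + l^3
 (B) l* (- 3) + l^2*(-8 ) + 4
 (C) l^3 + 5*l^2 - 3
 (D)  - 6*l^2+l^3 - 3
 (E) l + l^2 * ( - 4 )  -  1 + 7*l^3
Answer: A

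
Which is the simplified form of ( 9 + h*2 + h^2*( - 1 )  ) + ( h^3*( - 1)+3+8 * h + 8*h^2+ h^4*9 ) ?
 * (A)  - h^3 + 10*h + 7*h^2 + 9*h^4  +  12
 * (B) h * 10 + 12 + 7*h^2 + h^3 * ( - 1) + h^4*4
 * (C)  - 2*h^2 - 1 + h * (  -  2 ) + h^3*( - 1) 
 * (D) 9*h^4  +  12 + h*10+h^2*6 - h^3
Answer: A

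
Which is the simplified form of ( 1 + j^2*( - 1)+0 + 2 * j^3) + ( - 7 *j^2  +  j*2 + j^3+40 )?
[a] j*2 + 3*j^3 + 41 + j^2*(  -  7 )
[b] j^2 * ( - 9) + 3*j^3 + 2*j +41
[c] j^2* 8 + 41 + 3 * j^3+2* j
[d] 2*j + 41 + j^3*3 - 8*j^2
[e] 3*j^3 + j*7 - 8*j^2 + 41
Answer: d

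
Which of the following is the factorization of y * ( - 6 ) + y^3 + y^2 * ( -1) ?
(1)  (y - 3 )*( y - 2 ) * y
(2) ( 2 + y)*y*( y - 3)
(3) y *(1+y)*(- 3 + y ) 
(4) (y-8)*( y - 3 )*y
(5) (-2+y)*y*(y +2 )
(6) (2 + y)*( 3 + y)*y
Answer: 2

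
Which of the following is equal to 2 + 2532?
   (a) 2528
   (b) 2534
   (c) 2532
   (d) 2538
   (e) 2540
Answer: b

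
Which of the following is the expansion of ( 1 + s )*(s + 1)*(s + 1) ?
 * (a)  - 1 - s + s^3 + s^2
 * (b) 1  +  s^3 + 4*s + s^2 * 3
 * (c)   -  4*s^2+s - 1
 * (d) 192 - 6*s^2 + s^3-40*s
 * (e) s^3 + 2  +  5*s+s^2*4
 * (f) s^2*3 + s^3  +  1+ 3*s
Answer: f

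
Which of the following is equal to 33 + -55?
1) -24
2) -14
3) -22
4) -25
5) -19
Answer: 3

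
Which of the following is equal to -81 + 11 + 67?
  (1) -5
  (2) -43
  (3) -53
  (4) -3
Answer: 4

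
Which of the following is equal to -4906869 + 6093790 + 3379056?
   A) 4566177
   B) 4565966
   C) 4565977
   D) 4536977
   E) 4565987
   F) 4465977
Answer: C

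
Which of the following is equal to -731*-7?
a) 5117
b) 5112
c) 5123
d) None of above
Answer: a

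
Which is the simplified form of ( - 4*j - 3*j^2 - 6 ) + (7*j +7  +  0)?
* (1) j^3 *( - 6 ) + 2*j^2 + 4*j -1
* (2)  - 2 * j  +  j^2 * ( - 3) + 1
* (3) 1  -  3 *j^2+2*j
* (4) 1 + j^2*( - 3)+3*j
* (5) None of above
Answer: 4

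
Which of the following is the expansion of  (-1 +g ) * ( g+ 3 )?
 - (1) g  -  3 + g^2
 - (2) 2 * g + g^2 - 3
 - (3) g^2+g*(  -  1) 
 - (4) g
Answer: 2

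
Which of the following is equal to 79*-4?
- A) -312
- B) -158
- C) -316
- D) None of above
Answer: C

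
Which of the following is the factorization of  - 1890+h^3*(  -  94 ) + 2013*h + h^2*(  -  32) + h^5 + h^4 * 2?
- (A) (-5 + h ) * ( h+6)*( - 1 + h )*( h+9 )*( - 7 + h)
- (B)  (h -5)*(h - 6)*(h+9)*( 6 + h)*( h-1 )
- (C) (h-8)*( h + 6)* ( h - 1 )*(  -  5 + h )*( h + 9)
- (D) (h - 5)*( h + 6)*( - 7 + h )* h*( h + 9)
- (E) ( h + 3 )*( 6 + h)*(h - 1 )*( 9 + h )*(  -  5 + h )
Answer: A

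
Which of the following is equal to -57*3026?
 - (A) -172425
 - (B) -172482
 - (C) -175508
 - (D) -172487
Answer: B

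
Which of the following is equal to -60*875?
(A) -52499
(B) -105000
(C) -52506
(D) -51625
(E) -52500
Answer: E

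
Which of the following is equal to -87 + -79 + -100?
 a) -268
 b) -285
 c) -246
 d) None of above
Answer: d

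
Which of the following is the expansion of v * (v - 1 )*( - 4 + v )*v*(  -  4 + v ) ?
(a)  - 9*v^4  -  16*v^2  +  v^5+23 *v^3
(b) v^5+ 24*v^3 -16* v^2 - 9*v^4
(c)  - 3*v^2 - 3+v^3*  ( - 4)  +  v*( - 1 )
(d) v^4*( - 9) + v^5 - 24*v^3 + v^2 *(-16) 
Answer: b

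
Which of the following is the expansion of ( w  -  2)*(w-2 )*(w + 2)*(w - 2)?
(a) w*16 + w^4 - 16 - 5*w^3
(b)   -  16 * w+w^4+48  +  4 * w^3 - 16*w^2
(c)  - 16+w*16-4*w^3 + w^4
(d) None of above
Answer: c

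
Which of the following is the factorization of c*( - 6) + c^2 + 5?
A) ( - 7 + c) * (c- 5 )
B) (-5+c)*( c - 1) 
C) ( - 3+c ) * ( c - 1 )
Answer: B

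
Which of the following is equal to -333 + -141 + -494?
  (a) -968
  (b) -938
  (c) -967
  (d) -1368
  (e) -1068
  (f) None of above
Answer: a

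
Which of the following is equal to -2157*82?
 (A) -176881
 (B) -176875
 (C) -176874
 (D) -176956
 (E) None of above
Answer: C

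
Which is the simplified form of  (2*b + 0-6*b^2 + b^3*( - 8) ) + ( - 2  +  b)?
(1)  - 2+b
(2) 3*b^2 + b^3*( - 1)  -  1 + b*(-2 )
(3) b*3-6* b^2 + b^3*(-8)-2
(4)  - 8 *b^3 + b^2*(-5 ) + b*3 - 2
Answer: 3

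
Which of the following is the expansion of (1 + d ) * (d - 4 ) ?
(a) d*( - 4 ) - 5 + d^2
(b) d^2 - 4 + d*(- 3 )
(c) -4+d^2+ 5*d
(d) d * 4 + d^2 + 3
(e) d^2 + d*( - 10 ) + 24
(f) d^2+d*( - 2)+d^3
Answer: b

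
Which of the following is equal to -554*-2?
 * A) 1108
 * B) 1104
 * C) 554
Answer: A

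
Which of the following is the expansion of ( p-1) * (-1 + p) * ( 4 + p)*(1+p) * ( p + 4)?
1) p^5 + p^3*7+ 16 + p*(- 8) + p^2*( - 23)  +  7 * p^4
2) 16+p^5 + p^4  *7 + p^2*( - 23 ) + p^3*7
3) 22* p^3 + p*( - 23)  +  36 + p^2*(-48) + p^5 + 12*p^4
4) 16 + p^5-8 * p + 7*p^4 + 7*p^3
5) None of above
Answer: 1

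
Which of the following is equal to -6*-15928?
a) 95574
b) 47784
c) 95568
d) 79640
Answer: c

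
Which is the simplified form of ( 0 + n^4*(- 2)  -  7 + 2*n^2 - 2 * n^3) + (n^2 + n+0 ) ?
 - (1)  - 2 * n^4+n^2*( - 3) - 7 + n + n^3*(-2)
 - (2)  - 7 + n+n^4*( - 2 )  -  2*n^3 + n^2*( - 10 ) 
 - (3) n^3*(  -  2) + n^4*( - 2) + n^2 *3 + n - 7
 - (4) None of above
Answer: 3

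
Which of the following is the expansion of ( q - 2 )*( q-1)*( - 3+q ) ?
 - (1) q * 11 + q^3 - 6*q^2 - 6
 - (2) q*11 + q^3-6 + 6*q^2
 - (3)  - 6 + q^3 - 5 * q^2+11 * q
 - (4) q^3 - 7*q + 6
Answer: 1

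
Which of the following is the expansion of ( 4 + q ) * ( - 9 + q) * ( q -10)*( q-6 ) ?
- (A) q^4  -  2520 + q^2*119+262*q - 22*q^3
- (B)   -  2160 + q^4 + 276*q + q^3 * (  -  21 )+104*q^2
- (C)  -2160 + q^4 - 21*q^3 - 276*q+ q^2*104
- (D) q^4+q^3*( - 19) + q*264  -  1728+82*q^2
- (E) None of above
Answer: B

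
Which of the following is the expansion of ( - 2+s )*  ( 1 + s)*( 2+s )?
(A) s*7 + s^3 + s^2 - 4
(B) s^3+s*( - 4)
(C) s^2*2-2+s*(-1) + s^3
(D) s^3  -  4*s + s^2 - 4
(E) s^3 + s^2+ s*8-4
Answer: D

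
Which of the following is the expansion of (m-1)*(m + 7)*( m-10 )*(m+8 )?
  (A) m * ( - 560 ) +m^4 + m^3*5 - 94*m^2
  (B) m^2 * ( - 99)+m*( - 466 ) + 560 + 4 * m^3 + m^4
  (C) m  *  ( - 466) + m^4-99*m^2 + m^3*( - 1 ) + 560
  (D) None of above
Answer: B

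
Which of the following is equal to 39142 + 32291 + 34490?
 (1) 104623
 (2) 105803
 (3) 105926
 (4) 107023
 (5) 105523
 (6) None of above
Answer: 6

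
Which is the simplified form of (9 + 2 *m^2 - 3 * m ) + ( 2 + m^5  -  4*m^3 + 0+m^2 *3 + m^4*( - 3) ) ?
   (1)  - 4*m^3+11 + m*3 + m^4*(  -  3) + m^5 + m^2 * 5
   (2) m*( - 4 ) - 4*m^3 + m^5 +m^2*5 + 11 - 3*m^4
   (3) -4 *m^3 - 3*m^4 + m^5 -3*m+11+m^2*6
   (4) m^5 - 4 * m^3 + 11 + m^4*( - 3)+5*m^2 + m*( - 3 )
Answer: 4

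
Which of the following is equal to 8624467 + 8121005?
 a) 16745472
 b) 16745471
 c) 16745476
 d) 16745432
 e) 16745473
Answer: a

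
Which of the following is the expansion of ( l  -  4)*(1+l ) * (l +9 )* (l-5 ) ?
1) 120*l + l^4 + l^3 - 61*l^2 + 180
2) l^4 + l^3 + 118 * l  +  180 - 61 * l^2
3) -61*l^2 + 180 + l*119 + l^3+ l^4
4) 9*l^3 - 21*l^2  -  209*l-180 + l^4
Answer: 3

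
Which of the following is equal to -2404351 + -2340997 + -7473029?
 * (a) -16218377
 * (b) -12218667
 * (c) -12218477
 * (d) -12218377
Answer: d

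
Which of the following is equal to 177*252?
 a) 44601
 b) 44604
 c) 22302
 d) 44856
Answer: b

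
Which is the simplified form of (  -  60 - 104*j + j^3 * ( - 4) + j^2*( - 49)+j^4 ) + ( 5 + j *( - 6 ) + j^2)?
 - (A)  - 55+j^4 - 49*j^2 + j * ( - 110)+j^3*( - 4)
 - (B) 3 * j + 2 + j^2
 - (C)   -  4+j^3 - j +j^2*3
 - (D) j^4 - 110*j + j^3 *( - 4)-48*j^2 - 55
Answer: D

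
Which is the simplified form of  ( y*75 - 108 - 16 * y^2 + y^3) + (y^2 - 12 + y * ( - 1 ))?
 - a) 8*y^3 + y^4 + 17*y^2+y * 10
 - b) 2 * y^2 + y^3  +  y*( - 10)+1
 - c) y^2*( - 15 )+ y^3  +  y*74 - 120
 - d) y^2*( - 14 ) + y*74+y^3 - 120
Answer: c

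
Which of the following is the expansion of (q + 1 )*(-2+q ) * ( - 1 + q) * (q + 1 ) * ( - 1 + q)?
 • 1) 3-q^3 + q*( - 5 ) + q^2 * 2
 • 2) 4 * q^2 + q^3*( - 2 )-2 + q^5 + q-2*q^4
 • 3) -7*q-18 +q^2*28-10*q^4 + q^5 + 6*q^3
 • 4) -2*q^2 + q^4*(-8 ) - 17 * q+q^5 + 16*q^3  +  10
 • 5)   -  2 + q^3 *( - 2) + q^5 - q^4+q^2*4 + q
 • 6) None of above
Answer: 2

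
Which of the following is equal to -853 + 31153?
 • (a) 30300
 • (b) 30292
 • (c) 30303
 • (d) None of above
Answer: a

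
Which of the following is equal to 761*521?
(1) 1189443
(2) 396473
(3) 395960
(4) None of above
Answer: 4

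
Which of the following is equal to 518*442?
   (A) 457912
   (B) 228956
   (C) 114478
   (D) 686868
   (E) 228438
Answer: B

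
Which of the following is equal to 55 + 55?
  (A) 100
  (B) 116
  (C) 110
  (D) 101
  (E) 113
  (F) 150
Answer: C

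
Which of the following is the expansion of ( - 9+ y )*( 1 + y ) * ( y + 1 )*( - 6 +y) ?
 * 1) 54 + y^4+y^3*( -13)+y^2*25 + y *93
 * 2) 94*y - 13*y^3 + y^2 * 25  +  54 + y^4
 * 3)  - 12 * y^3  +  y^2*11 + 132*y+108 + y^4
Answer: 1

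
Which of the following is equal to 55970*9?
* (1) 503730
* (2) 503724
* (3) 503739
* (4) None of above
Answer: 1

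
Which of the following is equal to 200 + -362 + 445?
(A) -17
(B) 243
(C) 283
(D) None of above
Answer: C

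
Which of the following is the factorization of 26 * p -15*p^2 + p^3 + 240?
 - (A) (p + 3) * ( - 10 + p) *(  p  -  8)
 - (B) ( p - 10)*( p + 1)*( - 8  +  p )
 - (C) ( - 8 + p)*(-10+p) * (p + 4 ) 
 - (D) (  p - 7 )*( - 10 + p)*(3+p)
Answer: A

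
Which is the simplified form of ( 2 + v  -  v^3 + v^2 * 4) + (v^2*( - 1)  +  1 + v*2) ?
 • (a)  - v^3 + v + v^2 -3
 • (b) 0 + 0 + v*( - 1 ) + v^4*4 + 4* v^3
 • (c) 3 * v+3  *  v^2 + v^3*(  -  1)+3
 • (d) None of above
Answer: c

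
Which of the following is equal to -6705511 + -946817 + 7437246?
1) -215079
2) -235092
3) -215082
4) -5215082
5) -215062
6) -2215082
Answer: 3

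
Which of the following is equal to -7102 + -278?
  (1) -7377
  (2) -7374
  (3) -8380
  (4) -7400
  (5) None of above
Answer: 5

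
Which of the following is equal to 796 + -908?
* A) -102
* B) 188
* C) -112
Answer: C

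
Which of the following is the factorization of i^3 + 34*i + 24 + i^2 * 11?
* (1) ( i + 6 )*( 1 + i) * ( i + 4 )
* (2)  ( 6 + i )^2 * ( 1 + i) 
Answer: 1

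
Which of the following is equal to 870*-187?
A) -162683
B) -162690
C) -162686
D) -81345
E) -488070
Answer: B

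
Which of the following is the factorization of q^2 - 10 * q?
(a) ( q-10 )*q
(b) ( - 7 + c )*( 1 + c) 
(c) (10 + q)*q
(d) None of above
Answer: a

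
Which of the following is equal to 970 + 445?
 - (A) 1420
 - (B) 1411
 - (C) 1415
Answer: C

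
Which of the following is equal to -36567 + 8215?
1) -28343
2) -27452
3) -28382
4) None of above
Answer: 4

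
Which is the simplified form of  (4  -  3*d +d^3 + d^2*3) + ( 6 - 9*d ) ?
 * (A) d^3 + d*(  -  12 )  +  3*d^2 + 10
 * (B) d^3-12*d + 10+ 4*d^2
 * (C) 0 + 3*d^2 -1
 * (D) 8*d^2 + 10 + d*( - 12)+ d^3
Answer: A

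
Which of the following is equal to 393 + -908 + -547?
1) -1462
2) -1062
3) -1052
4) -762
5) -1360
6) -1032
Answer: 2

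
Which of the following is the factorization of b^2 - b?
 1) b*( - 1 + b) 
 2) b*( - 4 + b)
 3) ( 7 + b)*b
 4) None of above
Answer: 1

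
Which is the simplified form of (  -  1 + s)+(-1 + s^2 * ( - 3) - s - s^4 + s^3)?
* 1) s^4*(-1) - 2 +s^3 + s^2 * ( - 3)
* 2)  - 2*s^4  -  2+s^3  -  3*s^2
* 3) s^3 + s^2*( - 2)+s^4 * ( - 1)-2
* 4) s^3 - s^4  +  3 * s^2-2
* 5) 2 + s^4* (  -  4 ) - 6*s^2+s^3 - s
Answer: 1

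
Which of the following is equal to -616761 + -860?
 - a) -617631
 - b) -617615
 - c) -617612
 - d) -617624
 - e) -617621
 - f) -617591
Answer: e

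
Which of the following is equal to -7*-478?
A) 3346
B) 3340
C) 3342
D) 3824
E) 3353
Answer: A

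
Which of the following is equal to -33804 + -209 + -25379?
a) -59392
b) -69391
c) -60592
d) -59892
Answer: a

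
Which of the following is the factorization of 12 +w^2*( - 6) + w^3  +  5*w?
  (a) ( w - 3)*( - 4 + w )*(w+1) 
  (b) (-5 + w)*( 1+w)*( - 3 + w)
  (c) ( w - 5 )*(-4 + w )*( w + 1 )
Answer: a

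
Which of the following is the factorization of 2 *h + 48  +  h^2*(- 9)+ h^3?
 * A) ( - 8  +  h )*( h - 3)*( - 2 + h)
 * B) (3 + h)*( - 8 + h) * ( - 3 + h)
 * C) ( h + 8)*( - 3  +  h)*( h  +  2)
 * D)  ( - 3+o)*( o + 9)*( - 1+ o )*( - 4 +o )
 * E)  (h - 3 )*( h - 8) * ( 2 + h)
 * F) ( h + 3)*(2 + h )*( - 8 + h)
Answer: E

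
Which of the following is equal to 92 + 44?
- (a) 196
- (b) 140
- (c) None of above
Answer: c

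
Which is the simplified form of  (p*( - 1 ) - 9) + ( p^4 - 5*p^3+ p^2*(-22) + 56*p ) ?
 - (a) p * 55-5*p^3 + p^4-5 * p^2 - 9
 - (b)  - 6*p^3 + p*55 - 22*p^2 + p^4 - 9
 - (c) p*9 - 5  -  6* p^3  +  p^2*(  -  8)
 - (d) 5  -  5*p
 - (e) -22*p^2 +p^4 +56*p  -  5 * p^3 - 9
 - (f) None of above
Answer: f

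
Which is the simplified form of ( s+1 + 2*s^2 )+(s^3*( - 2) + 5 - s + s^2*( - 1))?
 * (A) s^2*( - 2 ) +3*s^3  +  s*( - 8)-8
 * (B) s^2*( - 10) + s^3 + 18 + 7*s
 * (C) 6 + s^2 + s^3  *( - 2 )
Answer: C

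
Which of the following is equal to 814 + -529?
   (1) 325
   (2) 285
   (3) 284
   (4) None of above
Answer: 2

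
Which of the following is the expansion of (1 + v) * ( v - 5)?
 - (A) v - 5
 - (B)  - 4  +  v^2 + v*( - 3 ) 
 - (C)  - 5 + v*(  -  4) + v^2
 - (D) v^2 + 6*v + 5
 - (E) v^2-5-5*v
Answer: C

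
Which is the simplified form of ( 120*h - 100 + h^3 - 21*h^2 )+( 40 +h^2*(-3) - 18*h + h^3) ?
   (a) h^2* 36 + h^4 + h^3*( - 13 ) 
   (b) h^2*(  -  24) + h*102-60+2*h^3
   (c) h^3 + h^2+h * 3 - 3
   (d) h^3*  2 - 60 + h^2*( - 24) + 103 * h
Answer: b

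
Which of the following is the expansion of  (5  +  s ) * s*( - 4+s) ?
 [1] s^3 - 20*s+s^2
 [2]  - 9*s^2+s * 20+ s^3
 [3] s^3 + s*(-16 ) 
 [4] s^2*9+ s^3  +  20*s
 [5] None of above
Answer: 1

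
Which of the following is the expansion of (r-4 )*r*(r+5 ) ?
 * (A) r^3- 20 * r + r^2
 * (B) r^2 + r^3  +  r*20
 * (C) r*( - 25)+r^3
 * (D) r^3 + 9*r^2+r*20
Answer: A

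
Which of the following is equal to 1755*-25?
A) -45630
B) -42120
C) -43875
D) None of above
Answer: C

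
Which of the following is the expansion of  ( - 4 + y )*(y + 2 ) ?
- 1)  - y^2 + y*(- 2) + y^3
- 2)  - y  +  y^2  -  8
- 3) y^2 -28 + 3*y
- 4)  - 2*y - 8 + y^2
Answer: 4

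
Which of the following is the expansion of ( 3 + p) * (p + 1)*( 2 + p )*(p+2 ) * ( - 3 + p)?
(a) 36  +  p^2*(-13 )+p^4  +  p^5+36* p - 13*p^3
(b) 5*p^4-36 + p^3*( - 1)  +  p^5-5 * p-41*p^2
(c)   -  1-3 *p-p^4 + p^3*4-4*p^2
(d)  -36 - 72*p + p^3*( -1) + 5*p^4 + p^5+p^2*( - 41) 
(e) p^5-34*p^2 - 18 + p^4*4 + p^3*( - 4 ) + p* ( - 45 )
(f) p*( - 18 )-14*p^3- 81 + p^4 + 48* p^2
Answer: d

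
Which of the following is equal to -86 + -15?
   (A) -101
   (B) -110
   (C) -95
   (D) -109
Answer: A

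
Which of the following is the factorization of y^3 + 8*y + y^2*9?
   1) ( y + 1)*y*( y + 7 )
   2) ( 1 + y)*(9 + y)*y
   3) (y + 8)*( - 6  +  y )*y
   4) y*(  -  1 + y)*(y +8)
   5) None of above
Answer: 5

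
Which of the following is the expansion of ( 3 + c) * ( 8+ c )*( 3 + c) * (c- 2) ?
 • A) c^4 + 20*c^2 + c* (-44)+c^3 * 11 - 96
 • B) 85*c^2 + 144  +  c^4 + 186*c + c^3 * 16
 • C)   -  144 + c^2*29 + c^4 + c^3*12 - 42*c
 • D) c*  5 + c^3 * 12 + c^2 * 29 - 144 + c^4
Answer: C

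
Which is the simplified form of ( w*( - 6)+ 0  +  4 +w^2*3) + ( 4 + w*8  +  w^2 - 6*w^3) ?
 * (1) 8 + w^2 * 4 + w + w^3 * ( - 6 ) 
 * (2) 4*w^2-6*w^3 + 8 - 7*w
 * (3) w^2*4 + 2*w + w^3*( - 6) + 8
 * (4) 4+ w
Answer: 3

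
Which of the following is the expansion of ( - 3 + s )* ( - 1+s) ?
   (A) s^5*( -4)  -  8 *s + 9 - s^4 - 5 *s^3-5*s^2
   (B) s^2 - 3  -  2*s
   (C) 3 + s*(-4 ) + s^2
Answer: C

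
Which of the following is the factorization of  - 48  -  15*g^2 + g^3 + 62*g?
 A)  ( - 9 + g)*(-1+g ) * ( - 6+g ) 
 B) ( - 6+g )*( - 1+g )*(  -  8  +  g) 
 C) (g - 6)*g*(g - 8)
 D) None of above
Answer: B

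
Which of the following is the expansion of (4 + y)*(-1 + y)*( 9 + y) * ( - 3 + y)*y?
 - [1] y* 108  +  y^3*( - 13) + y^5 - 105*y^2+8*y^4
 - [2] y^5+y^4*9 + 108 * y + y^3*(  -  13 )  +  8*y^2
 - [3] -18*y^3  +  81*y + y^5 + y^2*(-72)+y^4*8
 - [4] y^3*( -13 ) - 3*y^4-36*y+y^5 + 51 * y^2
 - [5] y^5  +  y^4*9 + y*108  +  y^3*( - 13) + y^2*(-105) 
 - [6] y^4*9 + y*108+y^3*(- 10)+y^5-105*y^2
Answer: 5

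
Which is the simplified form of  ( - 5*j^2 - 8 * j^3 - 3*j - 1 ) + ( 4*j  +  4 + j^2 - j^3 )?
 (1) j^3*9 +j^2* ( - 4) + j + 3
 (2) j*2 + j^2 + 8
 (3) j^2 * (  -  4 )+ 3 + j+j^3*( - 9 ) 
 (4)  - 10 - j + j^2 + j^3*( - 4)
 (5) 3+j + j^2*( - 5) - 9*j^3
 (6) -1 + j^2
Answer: 3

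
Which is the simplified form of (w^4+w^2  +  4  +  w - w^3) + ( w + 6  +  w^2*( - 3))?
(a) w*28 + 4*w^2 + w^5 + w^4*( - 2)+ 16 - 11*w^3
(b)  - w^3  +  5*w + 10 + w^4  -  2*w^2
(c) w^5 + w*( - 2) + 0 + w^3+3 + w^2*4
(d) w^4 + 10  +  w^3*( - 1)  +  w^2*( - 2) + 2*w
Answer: d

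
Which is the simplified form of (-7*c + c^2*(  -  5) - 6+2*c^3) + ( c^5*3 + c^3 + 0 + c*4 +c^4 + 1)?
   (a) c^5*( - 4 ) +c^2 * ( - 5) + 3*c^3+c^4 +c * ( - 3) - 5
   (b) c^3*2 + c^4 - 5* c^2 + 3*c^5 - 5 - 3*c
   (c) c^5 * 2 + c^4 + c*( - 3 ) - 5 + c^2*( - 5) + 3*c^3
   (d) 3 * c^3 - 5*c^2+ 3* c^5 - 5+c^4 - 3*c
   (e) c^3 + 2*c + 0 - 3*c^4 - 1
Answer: d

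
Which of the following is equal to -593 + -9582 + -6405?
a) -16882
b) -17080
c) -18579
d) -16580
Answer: d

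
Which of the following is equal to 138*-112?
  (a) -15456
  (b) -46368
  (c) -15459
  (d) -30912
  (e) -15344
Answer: a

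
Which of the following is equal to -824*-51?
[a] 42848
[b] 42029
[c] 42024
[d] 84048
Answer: c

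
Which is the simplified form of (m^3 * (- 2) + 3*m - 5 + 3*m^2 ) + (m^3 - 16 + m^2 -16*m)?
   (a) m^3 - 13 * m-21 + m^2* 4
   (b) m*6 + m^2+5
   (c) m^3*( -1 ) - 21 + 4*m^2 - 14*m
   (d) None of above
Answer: d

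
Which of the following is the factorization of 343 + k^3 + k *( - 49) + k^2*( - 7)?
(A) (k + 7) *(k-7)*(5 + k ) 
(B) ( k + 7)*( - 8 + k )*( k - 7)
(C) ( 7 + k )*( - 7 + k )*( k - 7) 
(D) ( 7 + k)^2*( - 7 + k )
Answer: C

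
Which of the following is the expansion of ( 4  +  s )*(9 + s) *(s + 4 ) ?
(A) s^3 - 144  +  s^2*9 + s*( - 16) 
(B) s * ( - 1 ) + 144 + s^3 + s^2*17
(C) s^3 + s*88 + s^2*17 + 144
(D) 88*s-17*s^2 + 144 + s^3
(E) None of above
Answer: C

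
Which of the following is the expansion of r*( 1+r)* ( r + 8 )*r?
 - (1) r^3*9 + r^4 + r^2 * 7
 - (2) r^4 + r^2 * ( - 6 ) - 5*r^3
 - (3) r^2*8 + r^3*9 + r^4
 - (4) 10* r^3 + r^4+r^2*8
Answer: 3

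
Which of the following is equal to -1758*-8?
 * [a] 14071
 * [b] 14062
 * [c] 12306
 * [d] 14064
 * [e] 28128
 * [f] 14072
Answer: d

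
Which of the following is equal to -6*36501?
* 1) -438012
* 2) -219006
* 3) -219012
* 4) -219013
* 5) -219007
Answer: 2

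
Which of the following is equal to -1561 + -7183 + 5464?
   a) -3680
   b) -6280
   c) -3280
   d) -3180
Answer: c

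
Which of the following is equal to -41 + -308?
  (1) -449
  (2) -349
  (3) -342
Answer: 2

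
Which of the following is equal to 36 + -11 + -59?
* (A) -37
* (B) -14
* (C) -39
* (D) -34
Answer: D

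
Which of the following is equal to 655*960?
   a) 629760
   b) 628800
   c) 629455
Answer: b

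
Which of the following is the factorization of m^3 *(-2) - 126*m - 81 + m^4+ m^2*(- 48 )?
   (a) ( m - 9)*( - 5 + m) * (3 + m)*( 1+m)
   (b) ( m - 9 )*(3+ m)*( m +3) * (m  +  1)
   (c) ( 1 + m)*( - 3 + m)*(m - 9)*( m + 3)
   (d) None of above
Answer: b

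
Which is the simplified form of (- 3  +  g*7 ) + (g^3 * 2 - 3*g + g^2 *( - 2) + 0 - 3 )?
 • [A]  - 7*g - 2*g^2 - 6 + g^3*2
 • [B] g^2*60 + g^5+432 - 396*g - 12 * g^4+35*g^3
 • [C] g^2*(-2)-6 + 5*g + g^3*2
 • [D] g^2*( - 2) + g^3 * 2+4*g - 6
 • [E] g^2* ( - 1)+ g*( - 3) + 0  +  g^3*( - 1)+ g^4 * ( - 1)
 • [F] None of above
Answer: D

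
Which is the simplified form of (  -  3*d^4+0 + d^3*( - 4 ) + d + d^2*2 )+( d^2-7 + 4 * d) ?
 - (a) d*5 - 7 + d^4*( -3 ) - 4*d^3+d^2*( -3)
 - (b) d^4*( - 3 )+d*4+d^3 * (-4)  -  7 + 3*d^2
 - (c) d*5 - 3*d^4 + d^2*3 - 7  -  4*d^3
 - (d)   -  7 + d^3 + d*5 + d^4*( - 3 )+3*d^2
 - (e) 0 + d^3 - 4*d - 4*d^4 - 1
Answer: c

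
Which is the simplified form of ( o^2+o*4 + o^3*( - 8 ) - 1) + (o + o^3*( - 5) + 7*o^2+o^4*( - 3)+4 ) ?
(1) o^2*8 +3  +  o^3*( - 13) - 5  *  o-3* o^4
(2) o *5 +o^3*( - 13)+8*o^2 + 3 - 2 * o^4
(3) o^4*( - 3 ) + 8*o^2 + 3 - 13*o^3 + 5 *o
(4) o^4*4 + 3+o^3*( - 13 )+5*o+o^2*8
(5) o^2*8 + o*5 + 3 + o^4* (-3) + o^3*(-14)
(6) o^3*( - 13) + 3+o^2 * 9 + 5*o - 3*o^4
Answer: 3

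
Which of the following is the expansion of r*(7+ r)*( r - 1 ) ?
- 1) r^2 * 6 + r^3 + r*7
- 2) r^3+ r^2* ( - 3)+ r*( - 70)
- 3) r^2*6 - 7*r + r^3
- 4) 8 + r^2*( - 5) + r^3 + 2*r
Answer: 3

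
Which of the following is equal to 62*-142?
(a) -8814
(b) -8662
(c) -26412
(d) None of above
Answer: d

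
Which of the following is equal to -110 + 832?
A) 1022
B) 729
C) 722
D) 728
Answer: C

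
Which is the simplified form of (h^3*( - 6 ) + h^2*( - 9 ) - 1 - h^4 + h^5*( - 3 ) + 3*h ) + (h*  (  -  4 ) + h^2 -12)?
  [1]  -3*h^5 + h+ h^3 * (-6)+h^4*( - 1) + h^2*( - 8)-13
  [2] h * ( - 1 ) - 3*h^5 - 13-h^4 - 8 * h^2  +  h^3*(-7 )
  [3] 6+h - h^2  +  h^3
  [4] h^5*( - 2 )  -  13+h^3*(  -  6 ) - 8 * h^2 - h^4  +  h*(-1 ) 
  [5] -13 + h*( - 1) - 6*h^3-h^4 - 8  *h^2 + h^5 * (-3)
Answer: 5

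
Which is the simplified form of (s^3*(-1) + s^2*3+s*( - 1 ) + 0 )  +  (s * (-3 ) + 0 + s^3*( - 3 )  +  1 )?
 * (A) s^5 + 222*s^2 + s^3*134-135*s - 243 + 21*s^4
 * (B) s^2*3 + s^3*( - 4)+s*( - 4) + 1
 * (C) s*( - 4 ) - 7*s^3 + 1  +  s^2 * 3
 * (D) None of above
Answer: B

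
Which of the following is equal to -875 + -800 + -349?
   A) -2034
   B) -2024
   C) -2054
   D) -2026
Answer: B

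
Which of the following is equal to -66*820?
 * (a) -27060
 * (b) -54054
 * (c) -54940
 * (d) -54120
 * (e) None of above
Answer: d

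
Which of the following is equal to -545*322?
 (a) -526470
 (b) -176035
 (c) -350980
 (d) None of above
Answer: d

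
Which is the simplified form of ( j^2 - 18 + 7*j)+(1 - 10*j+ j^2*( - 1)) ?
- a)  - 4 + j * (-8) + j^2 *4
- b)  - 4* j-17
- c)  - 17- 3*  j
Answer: c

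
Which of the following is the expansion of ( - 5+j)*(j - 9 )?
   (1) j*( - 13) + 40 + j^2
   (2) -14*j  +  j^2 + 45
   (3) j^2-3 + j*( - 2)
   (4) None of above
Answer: 2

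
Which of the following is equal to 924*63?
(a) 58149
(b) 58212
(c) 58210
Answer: b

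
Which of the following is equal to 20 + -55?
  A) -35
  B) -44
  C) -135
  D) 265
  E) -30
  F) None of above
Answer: A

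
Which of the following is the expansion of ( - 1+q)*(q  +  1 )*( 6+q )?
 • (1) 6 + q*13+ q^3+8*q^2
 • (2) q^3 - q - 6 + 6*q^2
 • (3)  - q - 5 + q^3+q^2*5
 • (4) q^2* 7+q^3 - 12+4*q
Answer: 2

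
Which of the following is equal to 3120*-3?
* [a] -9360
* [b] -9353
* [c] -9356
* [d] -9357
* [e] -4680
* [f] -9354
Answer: a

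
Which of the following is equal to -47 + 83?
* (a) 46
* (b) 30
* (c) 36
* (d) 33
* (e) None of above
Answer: c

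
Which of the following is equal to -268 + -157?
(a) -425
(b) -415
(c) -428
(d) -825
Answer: a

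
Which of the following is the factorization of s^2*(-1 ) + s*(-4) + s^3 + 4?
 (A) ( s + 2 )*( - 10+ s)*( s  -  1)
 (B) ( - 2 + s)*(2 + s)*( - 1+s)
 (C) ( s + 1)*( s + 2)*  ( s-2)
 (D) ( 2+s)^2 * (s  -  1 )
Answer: B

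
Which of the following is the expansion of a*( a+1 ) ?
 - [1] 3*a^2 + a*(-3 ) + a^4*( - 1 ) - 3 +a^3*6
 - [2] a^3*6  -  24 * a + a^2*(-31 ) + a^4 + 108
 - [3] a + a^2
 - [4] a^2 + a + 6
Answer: 3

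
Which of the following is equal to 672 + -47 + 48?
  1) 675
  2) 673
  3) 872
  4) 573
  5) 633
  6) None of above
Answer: 2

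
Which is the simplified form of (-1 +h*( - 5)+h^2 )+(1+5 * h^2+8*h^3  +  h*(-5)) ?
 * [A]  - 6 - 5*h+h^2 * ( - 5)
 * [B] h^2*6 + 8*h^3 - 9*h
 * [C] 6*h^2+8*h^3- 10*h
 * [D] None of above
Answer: C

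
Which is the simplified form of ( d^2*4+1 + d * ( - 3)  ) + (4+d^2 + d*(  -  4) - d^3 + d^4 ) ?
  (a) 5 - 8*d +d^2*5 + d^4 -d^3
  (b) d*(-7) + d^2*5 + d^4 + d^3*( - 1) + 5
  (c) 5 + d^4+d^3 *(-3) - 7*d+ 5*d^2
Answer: b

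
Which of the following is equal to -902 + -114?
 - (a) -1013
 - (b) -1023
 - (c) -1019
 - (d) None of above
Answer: d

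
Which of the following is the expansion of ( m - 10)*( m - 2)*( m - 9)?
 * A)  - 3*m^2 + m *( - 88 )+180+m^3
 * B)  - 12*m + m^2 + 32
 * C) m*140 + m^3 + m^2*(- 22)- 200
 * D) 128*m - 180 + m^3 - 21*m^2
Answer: D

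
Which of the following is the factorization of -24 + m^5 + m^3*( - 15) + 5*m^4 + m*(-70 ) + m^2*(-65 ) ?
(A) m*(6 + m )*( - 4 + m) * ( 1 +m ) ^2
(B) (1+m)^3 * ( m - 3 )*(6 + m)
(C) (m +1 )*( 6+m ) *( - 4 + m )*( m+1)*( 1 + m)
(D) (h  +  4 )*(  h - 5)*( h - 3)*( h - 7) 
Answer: C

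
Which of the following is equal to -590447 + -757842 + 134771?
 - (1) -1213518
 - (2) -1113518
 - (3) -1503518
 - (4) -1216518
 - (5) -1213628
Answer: 1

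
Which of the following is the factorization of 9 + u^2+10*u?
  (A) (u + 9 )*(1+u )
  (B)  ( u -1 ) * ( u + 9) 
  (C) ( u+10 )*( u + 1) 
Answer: A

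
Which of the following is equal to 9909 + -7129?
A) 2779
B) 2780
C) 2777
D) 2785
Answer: B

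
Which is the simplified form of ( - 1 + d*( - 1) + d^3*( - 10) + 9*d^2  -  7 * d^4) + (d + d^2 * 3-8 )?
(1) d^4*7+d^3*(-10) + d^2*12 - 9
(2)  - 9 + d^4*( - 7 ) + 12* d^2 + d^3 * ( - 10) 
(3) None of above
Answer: 2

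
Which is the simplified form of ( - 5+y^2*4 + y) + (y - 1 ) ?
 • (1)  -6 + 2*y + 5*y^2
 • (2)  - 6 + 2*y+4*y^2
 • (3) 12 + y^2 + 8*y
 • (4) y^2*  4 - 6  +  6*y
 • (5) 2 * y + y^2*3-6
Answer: 2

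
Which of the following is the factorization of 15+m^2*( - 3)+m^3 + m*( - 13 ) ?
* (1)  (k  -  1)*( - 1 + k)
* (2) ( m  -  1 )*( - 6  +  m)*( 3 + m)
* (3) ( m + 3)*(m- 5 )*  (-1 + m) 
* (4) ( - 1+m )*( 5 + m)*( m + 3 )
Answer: 3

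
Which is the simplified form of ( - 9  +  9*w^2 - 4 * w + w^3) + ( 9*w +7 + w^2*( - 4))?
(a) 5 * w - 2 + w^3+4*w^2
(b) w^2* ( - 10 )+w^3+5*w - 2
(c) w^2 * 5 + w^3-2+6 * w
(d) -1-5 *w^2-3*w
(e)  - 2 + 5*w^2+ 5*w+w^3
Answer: e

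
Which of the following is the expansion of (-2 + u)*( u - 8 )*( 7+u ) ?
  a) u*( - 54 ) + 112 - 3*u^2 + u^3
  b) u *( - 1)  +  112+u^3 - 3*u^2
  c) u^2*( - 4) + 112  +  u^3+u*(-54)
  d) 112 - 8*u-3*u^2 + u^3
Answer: a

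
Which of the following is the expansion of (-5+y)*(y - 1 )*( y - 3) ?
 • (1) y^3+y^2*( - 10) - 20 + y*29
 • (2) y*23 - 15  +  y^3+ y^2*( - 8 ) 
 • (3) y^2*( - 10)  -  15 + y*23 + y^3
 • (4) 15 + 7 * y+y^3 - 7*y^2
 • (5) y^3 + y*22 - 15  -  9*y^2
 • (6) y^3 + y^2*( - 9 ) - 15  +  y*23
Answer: 6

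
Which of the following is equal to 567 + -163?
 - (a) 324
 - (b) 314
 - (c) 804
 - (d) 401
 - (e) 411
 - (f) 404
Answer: f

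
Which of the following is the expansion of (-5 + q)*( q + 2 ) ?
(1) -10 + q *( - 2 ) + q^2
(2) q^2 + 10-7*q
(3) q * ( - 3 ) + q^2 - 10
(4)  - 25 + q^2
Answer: 3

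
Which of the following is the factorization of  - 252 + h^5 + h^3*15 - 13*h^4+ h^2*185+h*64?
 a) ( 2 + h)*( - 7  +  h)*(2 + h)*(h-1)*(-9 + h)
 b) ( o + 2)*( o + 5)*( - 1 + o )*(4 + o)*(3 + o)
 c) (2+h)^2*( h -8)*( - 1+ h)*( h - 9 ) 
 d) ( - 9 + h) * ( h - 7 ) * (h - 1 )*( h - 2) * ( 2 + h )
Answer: a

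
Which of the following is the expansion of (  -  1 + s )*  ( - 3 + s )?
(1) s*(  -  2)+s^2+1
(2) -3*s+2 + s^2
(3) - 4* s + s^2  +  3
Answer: 3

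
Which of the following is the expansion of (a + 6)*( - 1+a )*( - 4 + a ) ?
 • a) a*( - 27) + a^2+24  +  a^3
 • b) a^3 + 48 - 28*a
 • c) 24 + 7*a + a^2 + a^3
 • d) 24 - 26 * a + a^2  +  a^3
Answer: d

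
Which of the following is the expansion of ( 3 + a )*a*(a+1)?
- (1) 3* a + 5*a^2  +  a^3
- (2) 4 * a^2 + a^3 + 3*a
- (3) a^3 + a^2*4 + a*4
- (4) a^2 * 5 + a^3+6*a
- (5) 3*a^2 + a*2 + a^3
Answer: 2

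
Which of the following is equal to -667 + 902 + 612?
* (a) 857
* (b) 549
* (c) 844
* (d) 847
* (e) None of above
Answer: d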